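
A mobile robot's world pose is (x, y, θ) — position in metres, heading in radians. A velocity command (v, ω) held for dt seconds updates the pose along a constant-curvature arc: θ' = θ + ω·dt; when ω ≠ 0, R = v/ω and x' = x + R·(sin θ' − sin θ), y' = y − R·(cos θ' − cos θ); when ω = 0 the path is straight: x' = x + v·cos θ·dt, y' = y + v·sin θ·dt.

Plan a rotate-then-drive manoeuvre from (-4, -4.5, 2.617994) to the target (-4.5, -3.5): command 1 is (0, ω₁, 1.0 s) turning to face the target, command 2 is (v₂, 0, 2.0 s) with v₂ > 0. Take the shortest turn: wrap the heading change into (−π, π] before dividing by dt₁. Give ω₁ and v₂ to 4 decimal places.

ω₁ = -0.5836, v₂ = 0.5590

heading to target = atan2(-3.5−-4.5, -4.5−-4) = 2.0344
Δθ = wrap(2.0344 − 2.6180) = -0.5836; ω₁ = Δθ/dt₁ = -0.5836
distance = √((-4.5−-4)² + (-3.5−-4.5)²) = 1.1180; v₂ = distance/dt₂ = 0.5590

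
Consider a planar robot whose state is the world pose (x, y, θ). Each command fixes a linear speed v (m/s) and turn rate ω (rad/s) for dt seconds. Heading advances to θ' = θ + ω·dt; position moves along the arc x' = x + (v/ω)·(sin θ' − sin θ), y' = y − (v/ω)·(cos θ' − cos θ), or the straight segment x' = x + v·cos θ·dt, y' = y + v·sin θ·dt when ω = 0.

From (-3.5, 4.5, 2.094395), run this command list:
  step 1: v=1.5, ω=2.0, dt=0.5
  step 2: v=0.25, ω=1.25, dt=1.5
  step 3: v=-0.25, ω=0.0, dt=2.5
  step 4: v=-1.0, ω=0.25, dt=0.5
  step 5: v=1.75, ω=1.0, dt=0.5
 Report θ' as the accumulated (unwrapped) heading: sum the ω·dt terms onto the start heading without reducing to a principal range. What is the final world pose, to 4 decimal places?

step 1: θ'=3.0944 (R=0.7500) → pose (-4.1141, 4.8742, 3.0944)
step 2: θ'=4.9694 (R=0.2000) → pose (-4.3170, 4.6236, 4.9694)
step 3: θ'=4.9694 (straight) → pose (-4.4759, 5.2280, 4.9694)
step 4: θ'=5.0944 (R=-4.0000) → pose (-4.6328, 5.7024, 5.0944)
step 5: θ'=5.5944 (R=1.7500) → pose (-4.1213, 5.0038, 5.5944)

(-4.1213, 5.0038, 5.5944)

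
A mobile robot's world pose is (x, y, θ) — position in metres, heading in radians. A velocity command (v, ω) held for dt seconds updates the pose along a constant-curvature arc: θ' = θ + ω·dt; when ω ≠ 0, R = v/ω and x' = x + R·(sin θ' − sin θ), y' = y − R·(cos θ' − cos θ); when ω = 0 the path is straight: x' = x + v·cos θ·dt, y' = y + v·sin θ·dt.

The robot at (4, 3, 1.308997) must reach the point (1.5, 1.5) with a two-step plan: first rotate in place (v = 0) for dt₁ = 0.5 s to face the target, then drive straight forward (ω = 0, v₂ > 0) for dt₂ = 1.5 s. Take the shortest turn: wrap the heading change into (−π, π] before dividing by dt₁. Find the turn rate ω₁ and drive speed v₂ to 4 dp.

ω₁ = 4.7460, v₂ = 1.9437

heading to target = atan2(1.5−3, 1.5−4) = -2.6012
Δθ = wrap(-2.6012 − 1.3090) = 2.3730; ω₁ = Δθ/dt₁ = 4.7460
distance = √((1.5−4)² + (1.5−3)²) = 2.9155; v₂ = distance/dt₂ = 1.9437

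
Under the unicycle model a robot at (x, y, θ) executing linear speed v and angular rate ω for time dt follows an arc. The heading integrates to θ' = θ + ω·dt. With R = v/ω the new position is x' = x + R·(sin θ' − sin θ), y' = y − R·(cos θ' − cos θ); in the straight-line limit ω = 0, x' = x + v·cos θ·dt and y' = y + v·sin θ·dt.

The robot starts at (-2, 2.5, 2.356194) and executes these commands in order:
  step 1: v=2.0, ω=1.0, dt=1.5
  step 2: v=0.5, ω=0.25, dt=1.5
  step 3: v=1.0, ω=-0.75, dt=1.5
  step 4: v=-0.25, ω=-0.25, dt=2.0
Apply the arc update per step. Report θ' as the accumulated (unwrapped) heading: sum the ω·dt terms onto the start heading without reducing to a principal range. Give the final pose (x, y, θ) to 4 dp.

(-5.9414, 1.1568, 2.6062)

step 1: θ'=3.8562 (R=2.0000) → pose (-4.7248, 2.5965, 3.8562)
step 2: θ'=4.2312 (R=2.0000) → pose (-5.1871, 2.0115, 4.2312)
step 3: θ'=3.1062 (R=-1.3333) → pose (-6.4162, 1.2961, 3.1062)
step 4: θ'=2.6062 (R=1.0000) → pose (-5.9414, 1.1568, 2.6062)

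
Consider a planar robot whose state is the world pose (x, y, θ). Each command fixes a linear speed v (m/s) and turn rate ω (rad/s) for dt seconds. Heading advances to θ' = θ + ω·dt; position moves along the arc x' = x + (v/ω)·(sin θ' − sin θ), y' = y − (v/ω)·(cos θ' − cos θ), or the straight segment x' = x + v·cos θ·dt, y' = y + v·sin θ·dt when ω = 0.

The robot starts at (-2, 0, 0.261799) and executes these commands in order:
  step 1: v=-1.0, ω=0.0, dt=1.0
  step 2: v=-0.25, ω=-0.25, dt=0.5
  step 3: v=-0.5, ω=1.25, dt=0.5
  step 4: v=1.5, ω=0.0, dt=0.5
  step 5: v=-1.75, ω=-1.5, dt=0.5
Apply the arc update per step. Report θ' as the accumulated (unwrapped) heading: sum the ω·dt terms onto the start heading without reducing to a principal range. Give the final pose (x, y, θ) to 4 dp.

step 1: θ'=0.2618 (straight) → pose (-2.9659, -0.2588, 0.2618)
step 2: θ'=0.1368 (R=1.0000) → pose (-3.0884, -0.2836, 0.1368)
step 3: θ'=0.7618 (R=-0.4000) → pose (-3.3099, -0.3904, 0.7618)
step 4: θ'=0.7618 (straight) → pose (-2.7672, 0.1273, 0.7618)
step 5: θ'=0.0118 (R=1.1667) → pose (-3.5587, -0.1951, 0.0118)

(-3.5587, -0.1951, 0.0118)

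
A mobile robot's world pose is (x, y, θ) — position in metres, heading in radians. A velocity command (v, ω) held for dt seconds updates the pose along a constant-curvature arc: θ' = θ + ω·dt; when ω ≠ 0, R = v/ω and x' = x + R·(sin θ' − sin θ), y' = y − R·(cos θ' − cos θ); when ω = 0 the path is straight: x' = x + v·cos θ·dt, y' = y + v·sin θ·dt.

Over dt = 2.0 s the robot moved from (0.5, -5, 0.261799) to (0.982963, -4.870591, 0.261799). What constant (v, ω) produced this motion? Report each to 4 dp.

Δθ = 0.261799 − 0.261799 = 0.000000
ω = Δθ/dt = 0.000000/2.0 = 0.0000
ω = 0 → v = (Δx·cos θ + Δy·sin θ)/dt = 0.2500

v = 0.2500, ω = 0.0000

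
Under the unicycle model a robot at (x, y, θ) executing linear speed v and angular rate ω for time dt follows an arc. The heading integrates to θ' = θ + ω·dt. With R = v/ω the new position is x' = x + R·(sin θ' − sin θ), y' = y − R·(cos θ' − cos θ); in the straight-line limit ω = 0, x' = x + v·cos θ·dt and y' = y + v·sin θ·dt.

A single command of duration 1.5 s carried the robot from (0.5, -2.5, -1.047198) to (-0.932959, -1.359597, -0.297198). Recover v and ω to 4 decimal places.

v = -1.2500, ω = 0.5000

Δθ = -0.297198 − -1.047198 = 0.750000
ω = Δθ/dt = 0.750000/1.5 = 0.5000
R = Δx/(sin θ' − sin θ) = -2.5000
v = R·ω = -2.5000·0.5000 = -1.2500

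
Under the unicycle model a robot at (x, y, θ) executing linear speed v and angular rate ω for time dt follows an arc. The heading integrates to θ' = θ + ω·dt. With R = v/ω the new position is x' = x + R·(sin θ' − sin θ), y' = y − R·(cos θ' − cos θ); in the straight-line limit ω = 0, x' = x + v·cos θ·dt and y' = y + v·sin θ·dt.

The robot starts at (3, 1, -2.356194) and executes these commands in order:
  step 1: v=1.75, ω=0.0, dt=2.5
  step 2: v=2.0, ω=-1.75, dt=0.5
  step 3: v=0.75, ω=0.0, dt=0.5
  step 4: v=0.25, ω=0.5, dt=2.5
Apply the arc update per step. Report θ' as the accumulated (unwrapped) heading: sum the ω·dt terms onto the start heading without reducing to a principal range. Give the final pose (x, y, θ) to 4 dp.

(-1.8807, -2.6887, -1.9812)

step 1: θ'=-2.3562 (straight) → pose (-0.0936, -2.0936, -2.3562)
step 2: θ'=-3.2312 (R=-1.1429) → pose (-1.0040, -2.4237, -3.2312)
step 3: θ'=-3.2312 (straight) → pose (-1.3775, -2.3902, -3.2312)
step 4: θ'=-1.9812 (R=0.5000) → pose (-1.8807, -2.6887, -1.9812)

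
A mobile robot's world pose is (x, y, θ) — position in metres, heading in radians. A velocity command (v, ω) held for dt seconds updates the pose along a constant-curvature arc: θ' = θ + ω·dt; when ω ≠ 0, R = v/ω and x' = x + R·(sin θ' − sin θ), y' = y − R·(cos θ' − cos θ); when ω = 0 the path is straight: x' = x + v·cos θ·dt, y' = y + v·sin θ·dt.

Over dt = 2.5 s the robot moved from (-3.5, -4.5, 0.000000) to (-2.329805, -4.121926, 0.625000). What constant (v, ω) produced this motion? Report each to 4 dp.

v = 0.5000, ω = 0.2500

Δθ = 0.625000 − 0.000000 = 0.625000
ω = Δθ/dt = 0.625000/2.5 = 0.2500
R = Δx/(sin θ' − sin θ) = 2.0000
v = R·ω = 2.0000·0.2500 = 0.5000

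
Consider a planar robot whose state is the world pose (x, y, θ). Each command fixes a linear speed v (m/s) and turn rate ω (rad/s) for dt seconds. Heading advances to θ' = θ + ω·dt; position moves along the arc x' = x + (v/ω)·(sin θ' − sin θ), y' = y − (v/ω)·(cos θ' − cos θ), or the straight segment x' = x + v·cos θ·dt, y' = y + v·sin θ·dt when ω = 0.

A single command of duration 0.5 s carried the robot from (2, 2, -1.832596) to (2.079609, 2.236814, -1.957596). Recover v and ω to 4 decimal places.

v = -0.5000, ω = -0.2500

Δθ = -1.957596 − -1.832596 = -0.125000
ω = Δθ/dt = -0.125000/0.5 = -0.2500
R = −Δy/(cos θ' − cos θ) = 2.0000
v = R·ω = 2.0000·-0.2500 = -0.5000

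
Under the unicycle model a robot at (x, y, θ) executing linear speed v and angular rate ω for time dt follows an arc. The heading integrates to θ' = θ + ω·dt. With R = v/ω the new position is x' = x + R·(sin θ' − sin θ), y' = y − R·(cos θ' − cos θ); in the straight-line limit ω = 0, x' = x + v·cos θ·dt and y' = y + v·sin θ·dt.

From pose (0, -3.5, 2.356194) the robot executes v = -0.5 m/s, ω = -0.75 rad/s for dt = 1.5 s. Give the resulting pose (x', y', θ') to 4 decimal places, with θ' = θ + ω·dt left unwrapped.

(0.1572, -4.1935, 1.2312)

θ' = 2.3562 + -0.75·1.5 = 1.2312
R = v/ω = -0.5/-0.75 = 0.6667
x' = 0 + 0.6667·(sin 1.2312 − sin 2.3562) = 0.1572
y' = -3.5 − 0.6667·(cos 1.2312 − cos 2.3562) = -4.1935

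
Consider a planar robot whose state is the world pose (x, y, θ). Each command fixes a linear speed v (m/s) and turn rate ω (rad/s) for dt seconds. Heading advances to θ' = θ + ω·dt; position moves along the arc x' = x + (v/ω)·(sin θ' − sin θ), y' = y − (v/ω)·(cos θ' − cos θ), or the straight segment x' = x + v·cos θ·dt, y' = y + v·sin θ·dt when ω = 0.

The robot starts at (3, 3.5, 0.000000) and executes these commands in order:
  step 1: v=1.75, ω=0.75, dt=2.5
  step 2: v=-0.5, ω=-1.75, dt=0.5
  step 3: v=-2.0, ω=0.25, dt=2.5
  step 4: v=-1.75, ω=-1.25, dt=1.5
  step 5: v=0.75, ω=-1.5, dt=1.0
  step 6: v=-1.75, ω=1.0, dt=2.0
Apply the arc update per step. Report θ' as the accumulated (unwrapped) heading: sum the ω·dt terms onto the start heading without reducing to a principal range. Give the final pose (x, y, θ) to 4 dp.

(0.4066, 1.5381, 0.2500)

step 1: θ'=1.8750 (R=2.3333) → pose (5.2262, 6.5322, 1.8750)
step 2: θ'=1.0000 (R=0.2857) → pose (5.1940, 6.2923, 1.0000)
step 3: θ'=1.6250 (R=-8.0000) → pose (3.9375, 1.5365, 1.6250)
step 4: θ'=-0.2500 (R=1.4000) → pose (2.1932, 0.1041, -0.2500)
step 5: θ'=-1.7500 (R=-0.5000) → pose (2.5615, -0.4694, -1.7500)
step 6: θ'=0.2500 (R=-1.7500) → pose (0.4066, 1.5381, 0.2500)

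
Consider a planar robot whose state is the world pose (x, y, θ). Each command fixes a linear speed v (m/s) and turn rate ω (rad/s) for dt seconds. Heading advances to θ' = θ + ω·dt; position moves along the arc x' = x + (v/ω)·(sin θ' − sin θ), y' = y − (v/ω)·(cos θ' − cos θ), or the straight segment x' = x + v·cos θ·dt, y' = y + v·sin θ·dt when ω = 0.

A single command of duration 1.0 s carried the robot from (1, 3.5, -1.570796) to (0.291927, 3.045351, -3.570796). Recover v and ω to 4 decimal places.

Δθ = -3.570796 − -1.570796 = -2.000000
ω = Δθ/dt = -2.000000/1.0 = -2.0000
R = Δx/(sin θ' − sin θ) = -0.5000
v = R·ω = -0.5000·-2.0000 = 1.0000

v = 1.0000, ω = -2.0000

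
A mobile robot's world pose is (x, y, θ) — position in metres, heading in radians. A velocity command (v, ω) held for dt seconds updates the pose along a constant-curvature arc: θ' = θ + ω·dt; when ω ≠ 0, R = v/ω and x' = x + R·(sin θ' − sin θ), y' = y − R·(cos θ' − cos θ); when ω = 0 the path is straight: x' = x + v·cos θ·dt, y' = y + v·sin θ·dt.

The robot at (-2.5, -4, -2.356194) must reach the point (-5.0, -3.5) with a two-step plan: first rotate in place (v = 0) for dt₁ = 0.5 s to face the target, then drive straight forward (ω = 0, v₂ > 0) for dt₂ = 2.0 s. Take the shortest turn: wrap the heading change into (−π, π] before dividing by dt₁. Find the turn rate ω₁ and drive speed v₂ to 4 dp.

ω₁ = -1.9656, v₂ = 1.2748

heading to target = atan2(-3.5−-4, -5−-2.5) = 2.9442
Δθ = wrap(2.9442 − -2.3562) = -0.9828; ω₁ = Δθ/dt₁ = -1.9656
distance = √((-5−-2.5)² + (-3.5−-4)²) = 2.5495; v₂ = distance/dt₂ = 1.2748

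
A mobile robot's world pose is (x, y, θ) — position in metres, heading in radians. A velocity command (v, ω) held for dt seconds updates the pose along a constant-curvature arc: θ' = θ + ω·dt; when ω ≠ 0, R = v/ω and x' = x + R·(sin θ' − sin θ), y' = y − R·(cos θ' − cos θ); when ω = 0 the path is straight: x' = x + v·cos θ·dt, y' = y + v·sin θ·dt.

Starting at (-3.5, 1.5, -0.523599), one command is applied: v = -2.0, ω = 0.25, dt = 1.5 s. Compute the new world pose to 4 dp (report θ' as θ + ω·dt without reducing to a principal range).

θ' = -0.5236 + 0.25·1.5 = -0.1486
R = v/ω = -2.0/0.25 = -8.0000
x' = -3.5 + -8.0000·(sin -0.1486 − sin -0.5236) = -6.3156
y' = 1.5 − -8.0000·(cos -0.1486 − cos -0.5236) = 2.4836

(-6.3156, 2.4836, -0.1486)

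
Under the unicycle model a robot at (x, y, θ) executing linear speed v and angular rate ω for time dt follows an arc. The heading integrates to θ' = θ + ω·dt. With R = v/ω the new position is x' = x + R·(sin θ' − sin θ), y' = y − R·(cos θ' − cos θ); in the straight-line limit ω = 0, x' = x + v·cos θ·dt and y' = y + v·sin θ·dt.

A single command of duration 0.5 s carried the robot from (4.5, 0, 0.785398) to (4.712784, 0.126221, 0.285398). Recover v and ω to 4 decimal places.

v = 0.5000, ω = -1.0000

Δθ = 0.285398 − 0.785398 = -0.500000
ω = Δθ/dt = -0.500000/0.5 = -1.0000
R = Δx/(sin θ' − sin θ) = -0.5000
v = R·ω = -0.5000·-1.0000 = 0.5000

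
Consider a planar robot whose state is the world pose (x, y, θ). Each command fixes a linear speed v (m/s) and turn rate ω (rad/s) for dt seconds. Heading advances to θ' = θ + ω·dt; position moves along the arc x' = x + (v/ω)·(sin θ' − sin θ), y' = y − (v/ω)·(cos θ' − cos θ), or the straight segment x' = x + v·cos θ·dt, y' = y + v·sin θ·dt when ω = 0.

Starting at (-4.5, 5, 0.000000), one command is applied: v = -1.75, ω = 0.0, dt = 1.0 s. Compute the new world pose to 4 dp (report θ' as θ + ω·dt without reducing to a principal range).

(-6.2500, 5.0000, 0.0000)

θ' = 0.0000 + 0.0·1.0 = 0.0000
ω = 0 → straight: x' = -4.5 + -1.75·cos(0.0000)·1.0 = -6.2500
y' = 5 + -1.75·sin(0.0000)·1.0 = 5.0000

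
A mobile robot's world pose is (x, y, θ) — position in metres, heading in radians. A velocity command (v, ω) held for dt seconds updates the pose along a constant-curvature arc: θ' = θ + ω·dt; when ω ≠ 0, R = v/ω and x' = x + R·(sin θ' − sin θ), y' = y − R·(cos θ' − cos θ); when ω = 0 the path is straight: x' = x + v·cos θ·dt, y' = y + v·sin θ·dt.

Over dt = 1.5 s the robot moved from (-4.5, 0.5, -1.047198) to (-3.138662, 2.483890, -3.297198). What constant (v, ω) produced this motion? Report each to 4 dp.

v = -2.0000, ω = -1.5000

Δθ = -3.297198 − -1.047198 = -2.250000
ω = Δθ/dt = -2.250000/1.5 = -1.5000
R = −Δy/(cos θ' − cos θ) = 1.3333
v = R·ω = 1.3333·-1.5000 = -2.0000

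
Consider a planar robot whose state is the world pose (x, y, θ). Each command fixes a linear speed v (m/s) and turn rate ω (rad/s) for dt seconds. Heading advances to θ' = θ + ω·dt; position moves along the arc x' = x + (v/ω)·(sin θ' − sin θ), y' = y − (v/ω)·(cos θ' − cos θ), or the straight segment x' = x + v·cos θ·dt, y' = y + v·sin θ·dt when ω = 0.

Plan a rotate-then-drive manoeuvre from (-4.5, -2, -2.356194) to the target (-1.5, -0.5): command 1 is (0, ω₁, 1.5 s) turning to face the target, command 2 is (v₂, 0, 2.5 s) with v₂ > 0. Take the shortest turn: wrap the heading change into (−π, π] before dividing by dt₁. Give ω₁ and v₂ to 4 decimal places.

ω₁ = 1.8799, v₂ = 1.3416

heading to target = atan2(-0.5−-2, -1.5−-4.5) = 0.4636
Δθ = wrap(0.4636 − -2.3562) = 2.8198; ω₁ = Δθ/dt₁ = 1.8799
distance = √((-1.5−-4.5)² + (-0.5−-2)²) = 3.3541; v₂ = distance/dt₂ = 1.3416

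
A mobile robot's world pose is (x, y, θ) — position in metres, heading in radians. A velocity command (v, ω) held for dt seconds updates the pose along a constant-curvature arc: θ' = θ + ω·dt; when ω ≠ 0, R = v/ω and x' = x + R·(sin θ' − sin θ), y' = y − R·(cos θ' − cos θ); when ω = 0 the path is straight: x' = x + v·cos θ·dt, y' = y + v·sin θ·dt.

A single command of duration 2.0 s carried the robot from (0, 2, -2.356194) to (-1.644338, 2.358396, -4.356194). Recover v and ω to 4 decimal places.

Δθ = -4.356194 − -2.356194 = -2.000000
ω = Δθ/dt = -2.000000/2.0 = -1.0000
R = Δx/(sin θ' − sin θ) = -1.0000
v = R·ω = -1.0000·-1.0000 = 1.0000

v = 1.0000, ω = -1.0000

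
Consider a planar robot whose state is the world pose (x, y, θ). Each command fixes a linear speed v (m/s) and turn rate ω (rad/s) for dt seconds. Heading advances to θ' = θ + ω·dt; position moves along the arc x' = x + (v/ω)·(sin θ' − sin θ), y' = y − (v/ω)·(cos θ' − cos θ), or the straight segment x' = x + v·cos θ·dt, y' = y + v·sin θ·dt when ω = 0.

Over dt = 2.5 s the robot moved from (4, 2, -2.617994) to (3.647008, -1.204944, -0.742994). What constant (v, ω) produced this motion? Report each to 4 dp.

v = 1.5000, ω = 0.7500

Δθ = -0.742994 − -2.617994 = 1.875000
ω = Δθ/dt = 1.875000/2.5 = 0.7500
R = −Δy/(cos θ' − cos θ) = 2.0000
v = R·ω = 2.0000·0.7500 = 1.5000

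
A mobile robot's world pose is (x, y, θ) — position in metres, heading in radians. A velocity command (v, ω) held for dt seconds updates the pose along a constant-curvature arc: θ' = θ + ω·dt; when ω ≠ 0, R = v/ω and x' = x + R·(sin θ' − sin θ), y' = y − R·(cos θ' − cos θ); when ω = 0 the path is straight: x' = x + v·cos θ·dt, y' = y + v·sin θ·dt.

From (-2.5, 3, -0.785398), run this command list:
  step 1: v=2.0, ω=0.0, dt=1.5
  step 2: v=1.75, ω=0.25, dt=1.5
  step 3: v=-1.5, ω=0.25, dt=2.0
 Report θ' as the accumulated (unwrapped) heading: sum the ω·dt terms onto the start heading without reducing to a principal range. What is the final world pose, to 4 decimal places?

(-1.1525, -0.1161, 0.0896)

step 1: θ'=-0.7854 (straight) → pose (-0.3787, 0.8787, -0.7854)
step 2: θ'=-0.4104 (R=7.0000) → pose (1.7782, -0.5903, -0.4104)
step 3: θ'=0.0896 (R=-6.0000) → pose (-1.1525, -0.1161, 0.0896)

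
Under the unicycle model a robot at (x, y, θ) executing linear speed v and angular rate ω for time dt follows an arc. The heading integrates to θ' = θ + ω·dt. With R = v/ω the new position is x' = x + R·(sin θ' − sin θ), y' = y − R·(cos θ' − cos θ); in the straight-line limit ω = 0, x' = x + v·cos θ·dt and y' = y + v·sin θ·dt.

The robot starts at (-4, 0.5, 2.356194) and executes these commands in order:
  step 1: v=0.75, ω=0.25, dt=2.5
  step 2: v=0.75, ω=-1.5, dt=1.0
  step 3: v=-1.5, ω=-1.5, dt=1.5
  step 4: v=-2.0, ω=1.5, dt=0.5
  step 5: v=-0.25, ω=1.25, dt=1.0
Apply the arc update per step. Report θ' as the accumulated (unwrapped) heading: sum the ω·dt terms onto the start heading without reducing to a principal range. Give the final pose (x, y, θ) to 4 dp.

(-8.8459, 1.4907, 1.2312)

step 1: θ'=2.9812 (R=3.0000) → pose (-5.6422, 1.3402, 2.9812)
step 2: θ'=1.4812 (R=-0.5000) → pose (-6.0603, 1.8785, 1.4812)
step 3: θ'=-0.7688 (R=1.0000) → pose (-7.7516, 1.2492, -0.7688)
step 4: θ'=-0.0188 (R=-1.3333) → pose (-8.6536, 1.6240, -0.0188)
step 5: θ'=1.2312 (R=-0.2000) → pose (-8.8459, 1.4907, 1.2312)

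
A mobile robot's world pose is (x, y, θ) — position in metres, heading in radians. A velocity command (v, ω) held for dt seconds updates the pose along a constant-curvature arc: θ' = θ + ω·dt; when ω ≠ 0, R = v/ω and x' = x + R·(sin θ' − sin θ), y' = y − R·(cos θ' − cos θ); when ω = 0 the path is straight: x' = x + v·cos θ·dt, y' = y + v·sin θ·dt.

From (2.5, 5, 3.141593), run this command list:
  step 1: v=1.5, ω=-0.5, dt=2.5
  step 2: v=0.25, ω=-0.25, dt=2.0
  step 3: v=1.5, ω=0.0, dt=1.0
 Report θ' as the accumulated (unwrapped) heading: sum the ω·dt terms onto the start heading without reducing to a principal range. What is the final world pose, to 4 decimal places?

(-0.1146, 9.0236, 1.3916)

step 1: θ'=1.8916 (R=-3.0000) → pose (-0.3470, 7.0540, 1.8916)
step 2: θ'=1.3916 (R=-1.0000) → pose (-0.3820, 7.5476, 1.3916)
step 3: θ'=1.3916 (straight) → pose (-0.1146, 9.0236, 1.3916)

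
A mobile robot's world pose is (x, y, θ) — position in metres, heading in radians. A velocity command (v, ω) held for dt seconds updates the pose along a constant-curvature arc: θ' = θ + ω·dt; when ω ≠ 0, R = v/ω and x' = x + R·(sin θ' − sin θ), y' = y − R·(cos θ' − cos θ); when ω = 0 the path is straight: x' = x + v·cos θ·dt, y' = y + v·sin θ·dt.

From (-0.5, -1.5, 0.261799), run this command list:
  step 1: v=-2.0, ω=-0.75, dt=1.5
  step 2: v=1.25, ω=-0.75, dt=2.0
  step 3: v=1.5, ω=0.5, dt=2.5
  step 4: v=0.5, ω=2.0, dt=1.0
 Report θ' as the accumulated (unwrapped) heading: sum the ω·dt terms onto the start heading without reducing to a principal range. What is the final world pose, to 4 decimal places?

(-3.4799, -6.4367, 0.8868)

step 1: θ'=-0.8632 (R=2.6667) → pose (-3.2167, -0.6576, -0.8632)
step 2: θ'=-2.3632 (R=-1.6667) → pose (-3.3130, -2.9276, -2.3632)
step 3: θ'=-1.1132 (R=3.0000) → pose (-3.8979, -6.3891, -1.1132)
step 4: θ'=0.8868 (R=0.2500) → pose (-3.4799, -6.4367, 0.8868)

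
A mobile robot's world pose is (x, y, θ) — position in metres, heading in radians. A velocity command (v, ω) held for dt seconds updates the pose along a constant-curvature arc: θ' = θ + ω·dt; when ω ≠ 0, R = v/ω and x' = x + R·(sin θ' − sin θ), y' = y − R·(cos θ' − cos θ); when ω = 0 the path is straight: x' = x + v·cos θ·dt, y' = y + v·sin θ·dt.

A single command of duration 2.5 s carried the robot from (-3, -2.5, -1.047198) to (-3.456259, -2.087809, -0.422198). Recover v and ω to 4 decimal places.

v = -0.2500, ω = 0.2500

Δθ = -0.422198 − -1.047198 = 0.625000
ω = Δθ/dt = 0.625000/2.5 = 0.2500
R = Δx/(sin θ' − sin θ) = -1.0000
v = R·ω = -1.0000·0.2500 = -0.2500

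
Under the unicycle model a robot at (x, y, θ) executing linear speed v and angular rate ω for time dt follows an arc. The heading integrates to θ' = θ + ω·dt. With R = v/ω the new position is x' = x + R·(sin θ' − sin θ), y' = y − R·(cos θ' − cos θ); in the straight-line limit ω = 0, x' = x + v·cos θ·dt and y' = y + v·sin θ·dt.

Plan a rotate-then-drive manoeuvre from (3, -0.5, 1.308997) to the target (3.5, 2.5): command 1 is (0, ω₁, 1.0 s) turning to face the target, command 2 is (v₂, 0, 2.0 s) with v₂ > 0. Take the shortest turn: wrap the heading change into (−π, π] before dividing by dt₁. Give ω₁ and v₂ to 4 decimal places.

heading to target = atan2(2.5−-0.5, 3.5−3) = 1.4056
Δθ = wrap(1.4056 − 1.3090) = 0.0967; ω₁ = Δθ/dt₁ = 0.0967
distance = √((3.5−3)² + (2.5−-0.5)²) = 3.0414; v₂ = distance/dt₂ = 1.5207

ω₁ = 0.0967, v₂ = 1.5207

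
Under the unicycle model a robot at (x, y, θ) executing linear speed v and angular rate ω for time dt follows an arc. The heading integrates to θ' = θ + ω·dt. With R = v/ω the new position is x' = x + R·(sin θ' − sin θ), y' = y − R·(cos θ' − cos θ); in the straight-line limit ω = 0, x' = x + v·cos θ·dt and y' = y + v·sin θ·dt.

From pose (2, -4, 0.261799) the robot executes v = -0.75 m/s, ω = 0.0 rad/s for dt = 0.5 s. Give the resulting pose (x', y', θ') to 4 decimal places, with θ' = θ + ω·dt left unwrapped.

(1.6378, -4.0971, 0.2618)

θ' = 0.2618 + 0.0·0.5 = 0.2618
ω = 0 → straight: x' = 2 + -0.75·cos(0.2618)·0.5 = 1.6378
y' = -4 + -0.75·sin(0.2618)·0.5 = -4.0971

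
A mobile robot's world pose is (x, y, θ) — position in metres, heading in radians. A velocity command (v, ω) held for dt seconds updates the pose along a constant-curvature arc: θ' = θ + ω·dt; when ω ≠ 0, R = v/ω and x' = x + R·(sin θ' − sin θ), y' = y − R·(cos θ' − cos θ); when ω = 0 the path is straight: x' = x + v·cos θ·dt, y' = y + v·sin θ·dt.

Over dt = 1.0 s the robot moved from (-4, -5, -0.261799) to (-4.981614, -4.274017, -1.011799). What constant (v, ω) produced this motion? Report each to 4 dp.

Δθ = -1.011799 − -0.261799 = -0.750000
ω = Δθ/dt = -0.750000/1.0 = -0.7500
R = Δx/(sin θ' − sin θ) = 1.6667
v = R·ω = 1.6667·-0.7500 = -1.2500

v = -1.2500, ω = -0.7500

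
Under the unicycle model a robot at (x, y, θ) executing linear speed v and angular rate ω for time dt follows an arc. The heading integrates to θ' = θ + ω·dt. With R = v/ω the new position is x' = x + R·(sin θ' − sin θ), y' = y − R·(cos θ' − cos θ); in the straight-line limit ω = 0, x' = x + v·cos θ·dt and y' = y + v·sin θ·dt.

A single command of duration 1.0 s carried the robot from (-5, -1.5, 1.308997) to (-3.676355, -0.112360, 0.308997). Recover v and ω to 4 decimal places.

Δθ = 0.308997 − 1.308997 = -1.000000
ω = Δθ/dt = -1.000000/1.0 = -1.0000
R = −Δy/(cos θ' − cos θ) = -2.0000
v = R·ω = -2.0000·-1.0000 = 2.0000

v = 2.0000, ω = -1.0000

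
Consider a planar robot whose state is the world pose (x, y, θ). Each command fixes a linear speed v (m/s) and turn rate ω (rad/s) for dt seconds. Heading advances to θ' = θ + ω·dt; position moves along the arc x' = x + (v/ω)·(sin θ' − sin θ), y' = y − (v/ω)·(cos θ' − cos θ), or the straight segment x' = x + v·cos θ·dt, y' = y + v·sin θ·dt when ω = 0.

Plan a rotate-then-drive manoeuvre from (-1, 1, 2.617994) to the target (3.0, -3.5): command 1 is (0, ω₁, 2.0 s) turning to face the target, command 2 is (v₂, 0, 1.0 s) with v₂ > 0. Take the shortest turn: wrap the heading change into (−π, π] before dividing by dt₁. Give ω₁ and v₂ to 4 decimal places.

heading to target = atan2(-3.5−1, 3−-1) = -0.8442
Δθ = wrap(-0.8442 − 2.6180) = 2.8210; ω₁ = Δθ/dt₁ = 1.4105
distance = √((3−-1)² + (-3.5−1)²) = 6.0208; v₂ = distance/dt₂ = 6.0208

ω₁ = 1.4105, v₂ = 6.0208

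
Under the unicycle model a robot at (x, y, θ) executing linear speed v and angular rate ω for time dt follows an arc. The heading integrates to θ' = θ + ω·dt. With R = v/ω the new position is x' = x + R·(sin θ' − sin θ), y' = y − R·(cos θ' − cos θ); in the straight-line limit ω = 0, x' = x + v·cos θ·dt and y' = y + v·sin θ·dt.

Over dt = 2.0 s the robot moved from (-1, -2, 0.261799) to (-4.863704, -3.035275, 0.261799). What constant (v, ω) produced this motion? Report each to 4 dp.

v = -2.0000, ω = 0.0000

Δθ = 0.261799 − 0.261799 = 0.000000
ω = Δθ/dt = 0.000000/2.0 = 0.0000
ω = 0 → v = (Δx·cos θ + Δy·sin θ)/dt = -2.0000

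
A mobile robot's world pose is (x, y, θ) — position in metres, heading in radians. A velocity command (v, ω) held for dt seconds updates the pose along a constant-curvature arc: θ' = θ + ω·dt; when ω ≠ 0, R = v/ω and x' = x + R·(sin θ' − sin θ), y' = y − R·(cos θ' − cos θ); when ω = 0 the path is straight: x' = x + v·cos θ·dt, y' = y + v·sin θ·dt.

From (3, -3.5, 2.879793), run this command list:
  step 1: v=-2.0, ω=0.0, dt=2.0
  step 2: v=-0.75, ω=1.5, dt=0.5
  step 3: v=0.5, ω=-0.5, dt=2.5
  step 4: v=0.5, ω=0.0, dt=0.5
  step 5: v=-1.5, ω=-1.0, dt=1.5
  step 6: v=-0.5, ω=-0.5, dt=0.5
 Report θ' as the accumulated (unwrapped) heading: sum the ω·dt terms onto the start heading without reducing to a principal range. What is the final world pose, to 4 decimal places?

step 1: θ'=2.8798 (straight) → pose (6.8637, -4.5353, 2.8798)
step 2: θ'=3.6298 (R=-0.5000) → pose (7.2276, -4.4939, 3.6298)
step 3: θ'=2.3798 (R=-1.0000) → pose (6.0684, -4.3343, 2.3798)
step 4: θ'=2.3798 (straight) → pose (5.8875, -4.1618, 2.3798)
step 5: θ'=0.8798 (R=1.5000) → pose (6.0080, -6.2031, 0.8798)
step 6: θ'=0.6298 (R=1.0000) → pose (5.8264, -6.3740, 0.6298)

(5.8264, -6.3740, 0.6298)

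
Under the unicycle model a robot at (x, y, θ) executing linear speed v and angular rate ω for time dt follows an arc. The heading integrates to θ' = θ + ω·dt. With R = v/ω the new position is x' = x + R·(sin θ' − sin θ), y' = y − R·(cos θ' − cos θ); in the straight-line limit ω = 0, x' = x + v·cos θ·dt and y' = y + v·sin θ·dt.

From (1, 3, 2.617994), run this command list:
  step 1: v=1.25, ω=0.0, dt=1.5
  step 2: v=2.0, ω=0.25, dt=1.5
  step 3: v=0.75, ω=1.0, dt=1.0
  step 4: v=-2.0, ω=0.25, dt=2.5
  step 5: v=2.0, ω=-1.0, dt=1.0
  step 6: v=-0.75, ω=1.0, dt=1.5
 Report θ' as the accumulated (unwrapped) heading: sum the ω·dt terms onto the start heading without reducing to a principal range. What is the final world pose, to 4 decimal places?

step 1: θ'=2.6180 (straight) → pose (-0.6238, 3.9375, 2.6180)
step 2: θ'=2.9930 (R=8.0000) → pose (-3.4394, 4.9211, 2.9930)
step 3: θ'=3.9930 (R=0.7500) → pose (-4.1146, 4.6736, 3.9930)
step 4: θ'=4.6180 (R=-8.0000) → pose (-2.1678, 9.1910, 4.6180)
step 5: θ'=3.6180 (R=-2.0000) → pose (-3.2417, 7.6022, 3.6180)
step 6: θ'=5.1180 (R=-0.7500) → pose (-2.8965, 8.5646, 5.1180)

(-2.8965, 8.5646, 5.1180)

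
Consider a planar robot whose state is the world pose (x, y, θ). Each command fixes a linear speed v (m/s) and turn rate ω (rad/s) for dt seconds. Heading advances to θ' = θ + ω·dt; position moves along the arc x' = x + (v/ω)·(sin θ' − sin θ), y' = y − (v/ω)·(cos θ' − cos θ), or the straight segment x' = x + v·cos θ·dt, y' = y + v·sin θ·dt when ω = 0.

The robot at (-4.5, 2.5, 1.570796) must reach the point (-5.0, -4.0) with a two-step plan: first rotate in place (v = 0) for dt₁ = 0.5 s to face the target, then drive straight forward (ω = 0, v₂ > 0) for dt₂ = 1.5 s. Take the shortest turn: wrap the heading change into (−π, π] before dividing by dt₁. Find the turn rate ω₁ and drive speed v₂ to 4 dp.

ω₁ = 6.1296, v₂ = 4.3461

heading to target = atan2(-4−2.5, -5−-4.5) = -1.6476
Δθ = wrap(-1.6476 − 1.5708) = 3.0648; ω₁ = Δθ/dt₁ = 6.1296
distance = √((-5−-4.5)² + (-4−2.5)²) = 6.5192; v₂ = distance/dt₂ = 4.3461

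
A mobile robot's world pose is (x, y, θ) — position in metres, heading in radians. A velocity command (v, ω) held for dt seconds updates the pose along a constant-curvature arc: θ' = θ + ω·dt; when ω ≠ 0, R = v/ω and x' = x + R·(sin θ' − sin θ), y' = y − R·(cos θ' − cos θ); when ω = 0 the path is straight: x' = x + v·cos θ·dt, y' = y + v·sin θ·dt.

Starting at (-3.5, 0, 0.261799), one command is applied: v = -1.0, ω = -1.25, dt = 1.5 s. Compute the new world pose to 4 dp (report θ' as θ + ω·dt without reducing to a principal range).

(-4.5063, 0.8067, -1.6132)

θ' = 0.2618 + -1.25·1.5 = -1.6132
R = v/ω = -1.0/-1.25 = 0.8000
x' = -3.5 + 0.8000·(sin -1.6132 − sin 0.2618) = -4.5063
y' = 0 − 0.8000·(cos -1.6132 − cos 0.2618) = 0.8067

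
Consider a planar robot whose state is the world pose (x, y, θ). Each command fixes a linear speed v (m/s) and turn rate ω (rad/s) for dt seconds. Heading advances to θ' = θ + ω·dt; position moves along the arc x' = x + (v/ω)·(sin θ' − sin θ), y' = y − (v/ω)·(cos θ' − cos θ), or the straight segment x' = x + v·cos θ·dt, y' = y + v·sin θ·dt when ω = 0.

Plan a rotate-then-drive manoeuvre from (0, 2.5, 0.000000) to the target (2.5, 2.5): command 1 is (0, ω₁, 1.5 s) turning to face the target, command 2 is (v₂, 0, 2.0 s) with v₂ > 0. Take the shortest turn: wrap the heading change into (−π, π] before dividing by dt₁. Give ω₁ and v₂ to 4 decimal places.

heading to target = atan2(2.5−2.5, 2.5−0) = 0.0000
Δθ = wrap(0.0000 − 0.0000) = 0.0000; ω₁ = Δθ/dt₁ = 0.0000
distance = √((2.5−0)² + (2.5−2.5)²) = 2.5000; v₂ = distance/dt₂ = 1.2500

ω₁ = 0.0000, v₂ = 1.2500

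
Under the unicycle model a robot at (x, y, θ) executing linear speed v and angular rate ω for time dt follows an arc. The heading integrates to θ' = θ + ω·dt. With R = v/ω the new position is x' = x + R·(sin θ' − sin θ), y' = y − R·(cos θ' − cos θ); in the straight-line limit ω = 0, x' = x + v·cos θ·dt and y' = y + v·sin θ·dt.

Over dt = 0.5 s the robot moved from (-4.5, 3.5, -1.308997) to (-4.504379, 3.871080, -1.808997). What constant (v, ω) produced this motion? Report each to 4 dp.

v = -0.7500, ω = -1.0000

Δθ = -1.808997 − -1.308997 = -0.500000
ω = Δθ/dt = -0.500000/0.5 = -1.0000
R = −Δy/(cos θ' − cos θ) = 0.7500
v = R·ω = 0.7500·-1.0000 = -0.7500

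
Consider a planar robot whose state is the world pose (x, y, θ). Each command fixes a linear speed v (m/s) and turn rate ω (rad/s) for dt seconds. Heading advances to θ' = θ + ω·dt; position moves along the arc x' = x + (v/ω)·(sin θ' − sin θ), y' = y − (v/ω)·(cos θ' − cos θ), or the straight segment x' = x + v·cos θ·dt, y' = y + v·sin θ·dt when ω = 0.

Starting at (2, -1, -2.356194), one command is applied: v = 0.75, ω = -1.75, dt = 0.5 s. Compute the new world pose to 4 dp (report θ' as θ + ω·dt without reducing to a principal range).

(1.6586, -1.1238, -3.2312)

θ' = -2.3562 + -1.75·0.5 = -3.2312
R = v/ω = 0.75/-1.75 = -0.4286
x' = 2 + -0.4286·(sin -3.2312 − sin -2.3562) = 1.6586
y' = -1 − -0.4286·(cos -3.2312 − cos -2.3562) = -1.1238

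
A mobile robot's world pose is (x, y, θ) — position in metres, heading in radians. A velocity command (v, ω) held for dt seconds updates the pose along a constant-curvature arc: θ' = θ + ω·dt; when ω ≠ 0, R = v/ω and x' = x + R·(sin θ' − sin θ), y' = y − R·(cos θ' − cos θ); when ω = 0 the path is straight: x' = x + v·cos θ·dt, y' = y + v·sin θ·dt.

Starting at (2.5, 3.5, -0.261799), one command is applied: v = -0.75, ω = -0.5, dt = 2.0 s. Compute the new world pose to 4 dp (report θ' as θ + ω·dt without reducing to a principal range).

(1.4593, 4.4927, -1.2618)

θ' = -0.2618 + -0.5·2.0 = -1.2618
R = v/ω = -0.75/-0.5 = 1.5000
x' = 2.5 + 1.5000·(sin -1.2618 − sin -0.2618) = 1.4593
y' = 3.5 − 1.5000·(cos -1.2618 − cos -0.2618) = 4.4927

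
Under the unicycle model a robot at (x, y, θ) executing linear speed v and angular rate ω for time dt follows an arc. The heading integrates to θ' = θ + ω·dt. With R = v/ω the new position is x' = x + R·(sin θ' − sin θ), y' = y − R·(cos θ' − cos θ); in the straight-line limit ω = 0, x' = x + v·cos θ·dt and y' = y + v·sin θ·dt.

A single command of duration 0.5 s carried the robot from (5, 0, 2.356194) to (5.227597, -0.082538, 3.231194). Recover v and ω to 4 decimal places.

v = -0.5000, ω = 1.7500

Δθ = 3.231194 − 2.356194 = 0.875000
ω = Δθ/dt = 0.875000/0.5 = 1.7500
R = Δx/(sin θ' − sin θ) = -0.2857
v = R·ω = -0.2857·1.7500 = -0.5000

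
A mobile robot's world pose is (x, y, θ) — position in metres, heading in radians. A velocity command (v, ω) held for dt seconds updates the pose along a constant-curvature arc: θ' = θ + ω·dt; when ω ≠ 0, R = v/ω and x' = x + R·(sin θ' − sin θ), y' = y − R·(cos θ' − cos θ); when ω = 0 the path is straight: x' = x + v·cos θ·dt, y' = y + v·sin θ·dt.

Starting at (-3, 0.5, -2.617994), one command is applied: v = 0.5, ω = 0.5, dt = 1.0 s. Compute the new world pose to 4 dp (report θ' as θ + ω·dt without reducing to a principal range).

(-3.3540, 0.1543, -2.1180)

θ' = -2.6180 + 0.5·1.0 = -2.1180
R = v/ω = 0.5/0.5 = 1.0000
x' = -3 + 1.0000·(sin -2.1180 − sin -2.6180) = -3.3540
y' = 0.5 − 1.0000·(cos -2.1180 − cos -2.6180) = 0.1543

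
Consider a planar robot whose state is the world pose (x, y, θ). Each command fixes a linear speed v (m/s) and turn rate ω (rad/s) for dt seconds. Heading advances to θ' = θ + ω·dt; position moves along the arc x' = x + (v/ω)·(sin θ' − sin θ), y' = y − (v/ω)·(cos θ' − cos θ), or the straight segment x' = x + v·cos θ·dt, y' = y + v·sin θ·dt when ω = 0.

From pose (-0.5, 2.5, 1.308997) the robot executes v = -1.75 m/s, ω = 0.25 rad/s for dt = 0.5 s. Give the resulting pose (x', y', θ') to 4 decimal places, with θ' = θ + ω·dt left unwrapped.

(-0.6731, 1.6429, 1.4340)

θ' = 1.3090 + 0.25·0.5 = 1.4340
R = v/ω = -1.75/0.25 = -7.0000
x' = -0.5 + -7.0000·(sin 1.4340 − sin 1.3090) = -0.6731
y' = 2.5 − -7.0000·(cos 1.4340 − cos 1.3090) = 1.6429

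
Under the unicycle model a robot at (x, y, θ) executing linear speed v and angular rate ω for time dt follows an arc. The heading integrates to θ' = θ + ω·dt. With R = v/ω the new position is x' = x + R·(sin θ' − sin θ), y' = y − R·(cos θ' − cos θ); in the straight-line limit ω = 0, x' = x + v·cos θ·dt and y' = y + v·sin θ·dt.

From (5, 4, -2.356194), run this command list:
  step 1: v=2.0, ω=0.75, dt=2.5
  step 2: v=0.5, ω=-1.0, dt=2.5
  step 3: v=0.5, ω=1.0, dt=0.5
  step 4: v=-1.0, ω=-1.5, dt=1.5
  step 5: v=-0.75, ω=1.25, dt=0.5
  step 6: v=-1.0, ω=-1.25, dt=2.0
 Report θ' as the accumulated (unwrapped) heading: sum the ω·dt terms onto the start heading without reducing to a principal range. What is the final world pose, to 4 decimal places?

(5.5439, -3.3916, -6.6062)

step 1: θ'=-0.4812 (R=2.6667) → pose (5.6514, -0.2495, -0.4812)
step 2: θ'=-2.9812 (R=-0.5000) → pose (5.4998, -1.1863, -2.9812)
step 3: θ'=-2.4812 (R=0.5000) → pose (5.2730, -1.2850, -2.4812)
step 4: θ'=-4.7312 (R=0.6667) → pose (6.3485, -1.8240, -4.7312)
step 5: θ'=-4.1062 (R=-0.6000) → pose (6.4553, -2.1771, -4.1062)
step 6: θ'=-6.6062 (R=0.8000) → pose (5.5439, -3.3916, -6.6062)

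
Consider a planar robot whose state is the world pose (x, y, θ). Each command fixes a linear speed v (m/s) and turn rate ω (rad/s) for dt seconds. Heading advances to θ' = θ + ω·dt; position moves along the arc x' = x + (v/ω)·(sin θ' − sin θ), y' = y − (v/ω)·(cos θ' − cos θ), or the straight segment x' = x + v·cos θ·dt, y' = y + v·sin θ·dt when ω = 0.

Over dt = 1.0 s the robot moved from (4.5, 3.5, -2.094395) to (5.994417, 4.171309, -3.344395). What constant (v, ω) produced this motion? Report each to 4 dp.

Δθ = -3.344395 − -2.094395 = -1.250000
ω = Δθ/dt = -1.250000/1.0 = -1.2500
R = Δx/(sin θ' − sin θ) = 1.4000
v = R·ω = 1.4000·-1.2500 = -1.7500

v = -1.7500, ω = -1.2500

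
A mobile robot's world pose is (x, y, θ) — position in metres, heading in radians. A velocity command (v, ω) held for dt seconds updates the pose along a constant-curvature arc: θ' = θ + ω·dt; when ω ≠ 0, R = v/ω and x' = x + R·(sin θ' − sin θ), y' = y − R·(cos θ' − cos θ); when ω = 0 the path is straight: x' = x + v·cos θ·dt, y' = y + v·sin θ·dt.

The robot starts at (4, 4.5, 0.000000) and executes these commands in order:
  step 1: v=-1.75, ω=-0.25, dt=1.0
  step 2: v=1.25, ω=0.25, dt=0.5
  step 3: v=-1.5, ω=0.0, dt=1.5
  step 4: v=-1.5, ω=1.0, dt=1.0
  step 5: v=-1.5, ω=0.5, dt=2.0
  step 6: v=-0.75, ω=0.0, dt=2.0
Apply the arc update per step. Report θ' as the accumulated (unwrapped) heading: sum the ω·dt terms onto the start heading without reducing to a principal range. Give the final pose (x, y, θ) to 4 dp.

(-0.7993, 0.1022, 1.8750)

step 1: θ'=-0.2500 (R=7.0000) → pose (2.2682, 4.7176, -0.2500)
step 2: θ'=-0.1250 (R=5.0000) → pose (2.8818, 4.6012, -0.1250)
step 3: θ'=-0.1250 (straight) → pose (0.6494, 4.8817, -0.1250)
step 4: θ'=0.8750 (R=-1.5000) → pose (-0.6890, 4.3549, 0.8750)
step 5: θ'=1.8750 (R=-3.0000) → pose (-1.2486, 1.5333, 1.8750)
step 6: θ'=1.8750 (straight) → pose (-0.7993, 0.1022, 1.8750)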